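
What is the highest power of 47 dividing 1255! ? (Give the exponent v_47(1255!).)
v_47(1255!) = 26

Legendre's formula: v_p(n!) = Σ_{k ≥ 1} ⌊n / p^k⌋. For p = 47, n = 1255, the terms are:
  ⌊1255/47^1⌋ = ⌊1255/47⌋ = 26
(the next term ⌊1255/47^2⌋ = 0, terminating the sum). Summing: v_47(1255!) = 26 = 26.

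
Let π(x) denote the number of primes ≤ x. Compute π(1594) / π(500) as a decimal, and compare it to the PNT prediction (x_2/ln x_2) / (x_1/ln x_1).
π(1594)/π(500) = 250/95 ≈ 2.6316;  PNT prediction ≈ 2.6868.

π(500) = 95 and π(1594) = 250, so π(1594)/π(500) ≈ 2.6316. The PNT-predicted ratio is (1594/ln(1594)) / (500/ln(500)) ≈ 2.6868. The two agree to within a few percent, as expected.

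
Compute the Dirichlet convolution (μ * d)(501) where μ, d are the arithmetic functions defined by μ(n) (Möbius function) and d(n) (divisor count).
(μ * d)(501) = 1

Divisors of 501: [1, 3, 167, 501]. For each d | 501:
  d = 1: μ(1) · d(501/1) = 1 · 4 = 4
  d = 3: μ(3) · d(501/3) = -1 · 2 = -2
  d = 167: μ(167) · d(501/167) = -1 · 2 = -2
  d = 501: μ(501) · d(501/501) = 1 · 1 = 1
Summing: (μ * d)(501) = 4 + -2 + -2 + 1 = 1.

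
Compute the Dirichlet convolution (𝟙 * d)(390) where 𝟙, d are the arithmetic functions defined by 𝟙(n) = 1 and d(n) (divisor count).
(𝟙 * d)(390) = 81

Divisors of 390: [1, 2, 3, 5, 6, 10, 13, 15, 26, 30, 39, 65, 78, 130, 195, 390]. For each d | 390:
  d = 1: 𝟙(1) · d(390/1) = 1 · 16 = 16
  d = 2: 𝟙(2) · d(390/2) = 1 · 8 = 8
  d = 3: 𝟙(3) · d(390/3) = 1 · 8 = 8
  d = 5: 𝟙(5) · d(390/5) = 1 · 8 = 8
  d = 6: 𝟙(6) · d(390/6) = 1 · 4 = 4
  d = 10: 𝟙(10) · d(390/10) = 1 · 4 = 4
  d = 13: 𝟙(13) · d(390/13) = 1 · 8 = 8
  d = 15: 𝟙(15) · d(390/15) = 1 · 4 = 4
  d = 26: 𝟙(26) · d(390/26) = 1 · 4 = 4
  d = 30: 𝟙(30) · d(390/30) = 1 · 2 = 2
  d = 39: 𝟙(39) · d(390/39) = 1 · 4 = 4
  d = 65: 𝟙(65) · d(390/65) = 1 · 4 = 4
  d = 78: 𝟙(78) · d(390/78) = 1 · 2 = 2
  d = 130: 𝟙(130) · d(390/130) = 1 · 2 = 2
  d = 195: 𝟙(195) · d(390/195) = 1 · 2 = 2
  d = 390: 𝟙(390) · d(390/390) = 1 · 1 = 1
Summing: (𝟙 * d)(390) = 16 + 8 + 8 + 8 + 4 + 4 + 8 + 4 + 4 + 2 + 4 + 4 + 2 + 2 + 2 + 1 = 81.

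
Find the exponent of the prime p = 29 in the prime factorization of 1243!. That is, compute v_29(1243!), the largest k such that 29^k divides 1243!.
v_29(1243!) = 43

Legendre's formula: v_p(n!) = Σ_{k ≥ 1} ⌊n / p^k⌋. For p = 29, n = 1243, the terms are:
  ⌊1243/29^1⌋ = ⌊1243/29⌋ = 42
  ⌊1243/29^2⌋ = ⌊1243/841⌋ = 1
(the next term ⌊1243/29^3⌋ = 0, terminating the sum). Summing: v_29(1243!) = 42 + 1 = 43.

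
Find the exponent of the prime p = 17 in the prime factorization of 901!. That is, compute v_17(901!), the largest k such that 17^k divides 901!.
v_17(901!) = 56

Legendre's formula: v_p(n!) = Σ_{k ≥ 1} ⌊n / p^k⌋. For p = 17, n = 901, the terms are:
  ⌊901/17^1⌋ = ⌊901/17⌋ = 53
  ⌊901/17^2⌋ = ⌊901/289⌋ = 3
(the next term ⌊901/17^3⌋ = 0, terminating the sum). Summing: v_17(901!) = 53 + 3 = 56.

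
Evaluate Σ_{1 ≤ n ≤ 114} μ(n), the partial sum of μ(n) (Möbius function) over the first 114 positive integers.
Σ_{n ≤ 114} μ(n) = -6

Compute μ(n) for each 1 ≤ n ≤ 114: μ(1) = 1, μ(2) = -1, μ(3) = -1, μ(4) = 0, μ(5) = -1, μ(6) = 1, μ(7) = -1, μ(8) = 0, μ(9) = 0, μ(10) = 1, μ(11) = -1, μ(12) = 0, μ(13) = -1, μ(14) = 1, μ(15) = 1, μ(16) = 0, μ(17) = -1, μ(18) = 0, μ(19) = -1, μ(20) = 0, μ(21) = 1, μ(22) = 1, μ(23) = -1, μ(24) = 0, μ(25) = 0, μ(26) = 1, μ(27) = 0, μ(28) = 0, μ(29) = -1, μ(30) = -1, μ(31) = -1, μ(32) = 0, μ(33) = 1, μ(34) = 1, μ(35) = 1, μ(36) = 0, μ(37) = -1, μ(38) = 1, μ(39) = 1, μ(40) = 0, μ(41) = -1, μ(42) = -1, μ(43) = -1, μ(44) = 0, μ(45) = 0, μ(46) = 1, μ(47) = -1, μ(48) = 0, μ(49) = 0, μ(50) = 0, μ(51) = 1, μ(52) = 0, μ(53) = -1, μ(54) = 0, μ(55) = 1, μ(56) = 0, μ(57) = 1, μ(58) = 1, μ(59) = -1, μ(60) = 0, μ(61) = -1, μ(62) = 1, μ(63) = 0, μ(64) = 0, μ(65) = 1, μ(66) = -1, μ(67) = -1, μ(68) = 0, μ(69) = 1, μ(70) = -1, μ(71) = -1, μ(72) = 0, μ(73) = -1, μ(74) = 1, μ(75) = 0, μ(76) = 0, μ(77) = 1, μ(78) = -1, μ(79) = -1, μ(80) = 0, μ(81) = 0, μ(82) = 1, μ(83) = -1, μ(84) = 0, μ(85) = 1, μ(86) = 1, μ(87) = 1, μ(88) = 0, μ(89) = -1, μ(90) = 0, μ(91) = 1, μ(92) = 0, μ(93) = 1, μ(94) = 1, μ(95) = 1, μ(96) = 0, μ(97) = -1, μ(98) = 0, μ(99) = 0, μ(100) = 0, μ(101) = -1, μ(102) = -1, μ(103) = -1, μ(104) = 0, μ(105) = -1, μ(106) = 1, μ(107) = -1, μ(108) = 0, μ(109) = -1, μ(110) = -1, μ(111) = 1, μ(112) = 0, μ(113) = -1, μ(114) = -1. Summing all 114 values: -6. (Mertens function M(x) = Σ_{n ≤ x} μ(n); on average M(x) should be small (PNT ⟺ M(x) = o(x)).)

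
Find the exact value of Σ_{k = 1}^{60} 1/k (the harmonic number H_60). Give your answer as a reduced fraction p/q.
H_60 = 15117092380124150817026911/3230237388259077233637600

Direct summation: H_60 = 1 + 1/2 + ... + 1/60. The least common denominator is lcm(1, ..., 60) = 9690712164777231700912800; over this denominator the numerator is 9690712164777231700912800 + 4845356082388615850456400 + 3230237388259077233637600 + 2422678041194307925228200 + 1938142432955446340182560 + 1615118694129538616818800 + 1384387452111033100130400 + 1211339020597153962614100 + 1076745796086359077879200 + 969071216477723170091280 + 880973833161566518264800 + 807559347064769308409400 + 745439397290556284685600 + 692193726055516550065200 + 646047477651815446727520 + 605669510298576981307050 + 570041892045719511818400 + 538372898043179538939600 + 510037482356696405311200 + 484535608238861585045640 + 461462484037011033376800 + 440486916580783259132400 + 421335311512053552213600 + 403779673532384654204700 + 387628486591089268036512 + 372719698645278142342800 + 358915265362119692626400 + 346096863027758275032600 + 334162488440594196583200 + 323023738825907723363760 + 312603618218620377448800 + 302834755149288490653525 + 293657944387188839421600 + 285020946022859755909200 + 276877490422206620026080 + 269186449021589769469800 + 261911139588573829754400 + 255018741178348202655600 + 248479799096852094895200 + 242267804119430792522820 + 236358833287249553680800 + 230731242018505516688400 + 225365399180865853509600 + 220243458290391629566200 + 215349159217271815575840 + 210667655756026776106800 + 206185365208026206402400 + 201889836766192327102350 + 197769636015861871447200 + 193814243295544634018256 + 190013964015239837272800 + 186359849322639071171400 + 182843625750513805677600 + 179457632681059846313200 + 176194766632313303652960 + 173048431513879137516300 + 170012494118898801770400 + 167081244220297098291600 + 164249358725037825439200 + 161511869412953861681880 = 45351277140372452451080733, so H_60 = 45351277140372452451080733/9690712164777231700912800; reducing by gcd(45351277140372452451080733, 9690712164777231700912800) = 3 gives 15117092380124150817026911/3230237388259077233637600 ≈ 4.67987. (The PNT-adjacent estimate ln(60) + γ ≈ 4.67156 matches within O(1/n).)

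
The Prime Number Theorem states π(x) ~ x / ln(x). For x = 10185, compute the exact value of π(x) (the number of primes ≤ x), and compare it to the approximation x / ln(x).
π(10185) = 1251;  x/ln(x) ≈ 1103.63;  relative error ≈ 11.78%.

Directly count primes up to 10185: π(10185) = 1251. The PNT approximation gives 10185/ln(10185) ≈ 10185/9.22867 ≈ 1103.63. Relative error (π(x) − x/ln(x)) / π(x) ≈ 11.78%; the approximation is known to undercount slightly (Li(x) is a better estimate).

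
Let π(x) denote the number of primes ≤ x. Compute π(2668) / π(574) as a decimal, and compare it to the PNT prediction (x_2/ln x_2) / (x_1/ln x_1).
π(2668)/π(574) = 386/105 ≈ 3.6762;  PNT prediction ≈ 3.7428.

π(574) = 105 and π(2668) = 386, so π(2668)/π(574) ≈ 3.6762. The PNT-predicted ratio is (2668/ln(2668)) / (574/ln(574)) ≈ 3.7428. The two agree to within a few percent, as expected.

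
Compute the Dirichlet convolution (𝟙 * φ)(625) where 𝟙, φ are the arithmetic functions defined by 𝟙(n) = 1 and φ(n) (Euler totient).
(𝟙 * φ)(625) = 625

Divisors of 625: [1, 5, 25, 125, 625]. For each d | 625:
  d = 1: 𝟙(1) · φ(625/1) = 1 · 500 = 500
  d = 5: 𝟙(5) · φ(625/5) = 1 · 100 = 100
  d = 25: 𝟙(25) · φ(625/25) = 1 · 20 = 20
  d = 125: 𝟙(125) · φ(625/125) = 1 · 4 = 4
  d = 625: 𝟙(625) · φ(625/625) = 1 · 1 = 1
Summing: (𝟙 * φ)(625) = 500 + 100 + 20 + 4 + 1 = 625.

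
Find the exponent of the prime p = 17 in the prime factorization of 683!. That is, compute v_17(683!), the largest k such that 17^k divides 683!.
v_17(683!) = 42

Legendre's formula: v_p(n!) = Σ_{k ≥ 1} ⌊n / p^k⌋. For p = 17, n = 683, the terms are:
  ⌊683/17^1⌋ = ⌊683/17⌋ = 40
  ⌊683/17^2⌋ = ⌊683/289⌋ = 2
(the next term ⌊683/17^3⌋ = 0, terminating the sum). Summing: v_17(683!) = 40 + 2 = 42.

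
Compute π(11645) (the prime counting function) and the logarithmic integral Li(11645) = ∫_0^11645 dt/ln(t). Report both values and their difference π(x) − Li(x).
π(11645) = 1399;  Li(11645) ≈ 1423.24;  π(x) − Li(x) ≈ -24.24.

Direct count of primes ≤ 11645 gives π(11645) = 1399. Numerical evaluation of the logarithmic integral gives Li(11645) ≈ 1423.24. The difference π(x) − Li(x) ≈ -24.24 is typically negative for small/moderate x (Li(x) overestimates), though Littlewood's theorem shows this sign changes infinitely often.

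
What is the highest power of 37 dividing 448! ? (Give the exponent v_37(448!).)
v_37(448!) = 12

Legendre's formula: v_p(n!) = Σ_{k ≥ 1} ⌊n / p^k⌋. For p = 37, n = 448, the terms are:
  ⌊448/37^1⌋ = ⌊448/37⌋ = 12
(the next term ⌊448/37^2⌋ = 0, terminating the sum). Summing: v_37(448!) = 12 = 12.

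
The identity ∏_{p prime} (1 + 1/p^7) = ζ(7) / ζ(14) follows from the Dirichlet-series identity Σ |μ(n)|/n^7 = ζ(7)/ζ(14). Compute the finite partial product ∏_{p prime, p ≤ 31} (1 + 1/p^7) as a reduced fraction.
∏ = 45636384576315690080929715569674882079693135504462522074208731086848/45261280733327250662945753058202857554009606630517518569698816246875

The primes p ≤ 31 are [2, 3, 5, 7, 11, 13, 17, 19, 23, 29, 31]. For each, (1 + 1/p^7) = (p^7 + 1)/p^7. Multiplying these fractions over p ∈ [2, 3, 5, 7, 11, 13, 17, 19, 23, 29, 31] gives 45636384576315690080929715569674882079693135504462522074208731086848/45261280733327250662945753058202857554009606630517518569698816246875. (In the limit P → ∞ this tends to ζ(7)/ζ(14).)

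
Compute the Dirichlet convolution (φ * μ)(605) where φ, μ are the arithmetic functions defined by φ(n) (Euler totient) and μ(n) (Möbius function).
(φ * μ)(605) = 300

Divisors of 605: [1, 5, 11, 55, 121, 605]. For each d | 605:
  d = 1: φ(1) · μ(605/1) = 1 · 0 = 0
  d = 5: φ(5) · μ(605/5) = 4 · 0 = 0
  d = 11: φ(11) · μ(605/11) = 10 · 1 = 10
  d = 55: φ(55) · μ(605/55) = 40 · -1 = -40
  d = 121: φ(121) · μ(605/121) = 110 · -1 = -110
  d = 605: φ(605) · μ(605/605) = 440 · 1 = 440
Summing: (φ * μ)(605) = 0 + 0 + 10 + -40 + -110 + 440 = 300.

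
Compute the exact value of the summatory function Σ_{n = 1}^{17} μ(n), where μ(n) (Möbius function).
Σ_{n ≤ 17} μ(n) = -2

Compute μ(n) for each 1 ≤ n ≤ 17: μ(1) = 1, μ(2) = -1, μ(3) = -1, μ(4) = 0, μ(5) = -1, μ(6) = 1, μ(7) = -1, μ(8) = 0, μ(9) = 0, μ(10) = 1, μ(11) = -1, μ(12) = 0, μ(13) = -1, μ(14) = 1, μ(15) = 1, μ(16) = 0, μ(17) = -1. Summing all 17 values: -2. (Mertens function M(x) = Σ_{n ≤ x} μ(n); on average M(x) should be small (PNT ⟺ M(x) = o(x)).)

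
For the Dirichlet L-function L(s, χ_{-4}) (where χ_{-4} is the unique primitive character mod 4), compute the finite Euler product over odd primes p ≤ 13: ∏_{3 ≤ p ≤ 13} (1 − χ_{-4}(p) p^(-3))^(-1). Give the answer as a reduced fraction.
∏ = 17910767875/18484721664

The odd primes p ≤ 13 are [3, 5, 7, 11, 13]. For each, χ(p) = 1 if p ≡ 1 mod 4, χ(p) = −1 if p ≡ 3 mod 4. Taking (1 − χ(p)/p^3)^(-1) = p^3/(p^3 − χ(p)): (1 − (-1)/3^3)^(-1) · (1 − (1)/5^3)^(-1) · (1 − (-1)/7^3)^(-1) · (1 − (-1)/11^3)^(-1) · (1 − (1)/13^3)^(-1) = 17910767875/18484721664.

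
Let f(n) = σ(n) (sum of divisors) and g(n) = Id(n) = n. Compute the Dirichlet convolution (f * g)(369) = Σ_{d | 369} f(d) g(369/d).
(σ * Id)(369) = 2822

Divisors of 369: [1, 3, 9, 41, 123, 369]. For each d | 369:
  d = 1: σ(1) · Id(369/1) = 1 · 369 = 369
  d = 3: σ(3) · Id(369/3) = 4 · 123 = 492
  d = 9: σ(9) · Id(369/9) = 13 · 41 = 533
  d = 41: σ(41) · Id(369/41) = 42 · 9 = 378
  d = 123: σ(123) · Id(369/123) = 168 · 3 = 504
  d = 369: σ(369) · Id(369/369) = 546 · 1 = 546
Summing: (σ * Id)(369) = 369 + 492 + 533 + 378 + 504 + 546 = 2822.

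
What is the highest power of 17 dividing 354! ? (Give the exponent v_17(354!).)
v_17(354!) = 21

Legendre's formula: v_p(n!) = Σ_{k ≥ 1} ⌊n / p^k⌋. For p = 17, n = 354, the terms are:
  ⌊354/17^1⌋ = ⌊354/17⌋ = 20
  ⌊354/17^2⌋ = ⌊354/289⌋ = 1
(the next term ⌊354/17^3⌋ = 0, terminating the sum). Summing: v_17(354!) = 20 + 1 = 21.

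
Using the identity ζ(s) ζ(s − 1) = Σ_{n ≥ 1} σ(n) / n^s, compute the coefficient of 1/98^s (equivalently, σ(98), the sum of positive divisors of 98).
σ(98) = 171

In the product (Σ m^0/m^s)(Σ k / k^s) = Σ (Σ_{d | n} d) / n^s, the coefficient of 1/n^s is σ(n) = Σ_{d | n} d. For n = 98, divisors are [1, 2, 7, 14, 49, 98]; summing: σ(98) = 171.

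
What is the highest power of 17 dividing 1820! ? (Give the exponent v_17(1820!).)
v_17(1820!) = 113

Legendre's formula: v_p(n!) = Σ_{k ≥ 1} ⌊n / p^k⌋. For p = 17, n = 1820, the terms are:
  ⌊1820/17^1⌋ = ⌊1820/17⌋ = 107
  ⌊1820/17^2⌋ = ⌊1820/289⌋ = 6
(the next term ⌊1820/17^3⌋ = 0, terminating the sum). Summing: v_17(1820!) = 107 + 6 = 113.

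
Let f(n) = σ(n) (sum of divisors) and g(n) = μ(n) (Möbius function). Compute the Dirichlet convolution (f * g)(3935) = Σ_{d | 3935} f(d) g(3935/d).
(σ * μ)(3935) = 3935

Divisors of 3935: [1, 5, 787, 3935]. For each d | 3935:
  d = 1: σ(1) · μ(3935/1) = 1 · 1 = 1
  d = 5: σ(5) · μ(3935/5) = 6 · -1 = -6
  d = 787: σ(787) · μ(3935/787) = 788 · -1 = -788
  d = 3935: σ(3935) · μ(3935/3935) = 4728 · 1 = 4728
Summing: (σ * μ)(3935) = 1 + -6 + -788 + 4728 = 3935.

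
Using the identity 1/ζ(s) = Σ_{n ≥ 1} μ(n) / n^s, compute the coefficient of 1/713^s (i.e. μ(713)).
μ(713) = 1

Factor n = 713 = 23 · 31. μ(n) = 0 if any exponent ≥ 2 (not squarefree); otherwise μ(n) = (−1)^{ω(n)} where ω(n) is the number of distinct prime factors. Applying: μ(713) = 1.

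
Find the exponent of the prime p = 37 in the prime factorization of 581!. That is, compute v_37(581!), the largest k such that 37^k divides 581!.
v_37(581!) = 15

Legendre's formula: v_p(n!) = Σ_{k ≥ 1} ⌊n / p^k⌋. For p = 37, n = 581, the terms are:
  ⌊581/37^1⌋ = ⌊581/37⌋ = 15
(the next term ⌊581/37^2⌋ = 0, terminating the sum). Summing: v_37(581!) = 15 = 15.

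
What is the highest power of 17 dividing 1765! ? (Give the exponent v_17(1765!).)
v_17(1765!) = 109

Legendre's formula: v_p(n!) = Σ_{k ≥ 1} ⌊n / p^k⌋. For p = 17, n = 1765, the terms are:
  ⌊1765/17^1⌋ = ⌊1765/17⌋ = 103
  ⌊1765/17^2⌋ = ⌊1765/289⌋ = 6
(the next term ⌊1765/17^3⌋ = 0, terminating the sum). Summing: v_17(1765!) = 103 + 6 = 109.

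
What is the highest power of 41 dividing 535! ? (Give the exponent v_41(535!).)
v_41(535!) = 13

Legendre's formula: v_p(n!) = Σ_{k ≥ 1} ⌊n / p^k⌋. For p = 41, n = 535, the terms are:
  ⌊535/41^1⌋ = ⌊535/41⌋ = 13
(the next term ⌊535/41^2⌋ = 0, terminating the sum). Summing: v_41(535!) = 13 = 13.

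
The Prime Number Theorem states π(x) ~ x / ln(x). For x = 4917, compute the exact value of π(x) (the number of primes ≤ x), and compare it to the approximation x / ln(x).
π(4917) = 656;  x/ln(x) ≈ 578.44;  relative error ≈ 11.82%.

Directly count primes up to 4917: π(4917) = 656. The PNT approximation gives 4917/ln(4917) ≈ 4917/8.50045 ≈ 578.44. Relative error (π(x) − x/ln(x)) / π(x) ≈ 11.82%; the approximation is known to undercount slightly (Li(x) is a better estimate).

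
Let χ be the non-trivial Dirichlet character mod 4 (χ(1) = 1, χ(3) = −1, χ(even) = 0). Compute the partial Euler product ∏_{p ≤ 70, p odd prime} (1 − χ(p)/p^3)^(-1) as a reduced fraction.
∏ = 497044101252700953274063170881740849527845657594881/512972994773739111227016105418519405174088647311360

The odd primes p ≤ 70 are [3, 5, 7, 11, 13, 17, 19, 23, 29, 31, 37, 41, 43, 47, 53, 59, 61, 67]. For each, χ(p) = 1 if p ≡ 1 mod 4, χ(p) = −1 if p ≡ 3 mod 4. Taking (1 − χ(p)/p^3)^(-1) = p^3/(p^3 − χ(p)): (1 − (-1)/3^3)^(-1) · (1 − (1)/5^3)^(-1) · (1 − (-1)/7^3)^(-1) · (1 − (-1)/11^3)^(-1) · (1 − (1)/13^3)^(-1) · (1 − (1)/17^3)^(-1) · (1 − (-1)/19^3)^(-1) · (1 − (-1)/23^3)^(-1) · (1 − (1)/29^3)^(-1) · (1 − (-1)/31^3)^(-1) · (1 − (1)/37^3)^(-1) · (1 − (1)/41^3)^(-1) · (1 − (-1)/43^3)^(-1) · (1 − (-1)/47^3)^(-1) · (1 − (1)/53^3)^(-1) · (1 − (-1)/59^3)^(-1) · (1 − (1)/61^3)^(-1) · (1 − (-1)/67^3)^(-1) = 497044101252700953274063170881740849527845657594881/512972994773739111227016105418519405174088647311360.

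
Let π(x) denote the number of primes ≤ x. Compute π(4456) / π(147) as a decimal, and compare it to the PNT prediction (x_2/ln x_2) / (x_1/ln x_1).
π(4456)/π(147) = 605/34 ≈ 17.7941;  PNT prediction ≈ 18.0046.

π(147) = 34 and π(4456) = 605, so π(4456)/π(147) ≈ 17.7941. The PNT-predicted ratio is (4456/ln(4456)) / (147/ln(147)) ≈ 18.0046. The two agree to within a few percent, as expected.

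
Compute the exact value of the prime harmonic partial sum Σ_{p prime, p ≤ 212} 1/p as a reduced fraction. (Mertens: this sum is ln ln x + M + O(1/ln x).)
Σ 1/p = 3215488142498485484492183158345029261034221047849345857469577412562094716564064084247/1645783550795210387735581011435590727981167322669649249414629852197255934130751870910

π(212) = 47, so the primes ≤ 212 are [2, 3, 5, 7, 11, 13, 17, 19, 23, 29, 31, 37, 41, 43, 47, 53, 59, 61, 67, 71, 73, 79, 83, 89, 97, 101, 103, 107, 109, 113, 127, 131, 137, 139, 149, 151, 157, 163, 167, 173, 179, 181, 191, 193, 197, 199, 211]. Summing 1/p over these primes: 3215488142498485484492183158345029261034221047849345857469577412562094716564064084247/1645783550795210387735581011435590727981167322669649249414629852197255934130751870910 ≈ 1.9538. Mertens estimate ln ln(212) + 0.2615 ≈ 1.9398.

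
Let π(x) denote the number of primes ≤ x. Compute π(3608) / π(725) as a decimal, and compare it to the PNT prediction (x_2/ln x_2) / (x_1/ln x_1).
π(3608)/π(725) = 504/128 ≈ 3.9375;  PNT prediction ≈ 4.0016.

π(725) = 128 and π(3608) = 504, so π(3608)/π(725) ≈ 3.9375. The PNT-predicted ratio is (3608/ln(3608)) / (725/ln(725)) ≈ 4.0016. The two agree to within a few percent, as expected.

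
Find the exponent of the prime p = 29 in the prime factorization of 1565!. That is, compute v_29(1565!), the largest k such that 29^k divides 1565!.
v_29(1565!) = 54

Legendre's formula: v_p(n!) = Σ_{k ≥ 1} ⌊n / p^k⌋. For p = 29, n = 1565, the terms are:
  ⌊1565/29^1⌋ = ⌊1565/29⌋ = 53
  ⌊1565/29^2⌋ = ⌊1565/841⌋ = 1
(the next term ⌊1565/29^3⌋ = 0, terminating the sum). Summing: v_29(1565!) = 53 + 1 = 54.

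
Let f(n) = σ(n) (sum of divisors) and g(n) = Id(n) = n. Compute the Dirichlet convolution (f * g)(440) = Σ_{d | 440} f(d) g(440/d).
(σ * Id)(440) = 12397

Divisors of 440: [1, 2, 4, 5, 8, 10, 11, 20, 22, 40, 44, 55, 88, 110, 220, 440]. For each d | 440:
  d = 1: σ(1) · Id(440/1) = 1 · 440 = 440
  d = 2: σ(2) · Id(440/2) = 3 · 220 = 660
  d = 4: σ(4) · Id(440/4) = 7 · 110 = 770
  d = 5: σ(5) · Id(440/5) = 6 · 88 = 528
  d = 8: σ(8) · Id(440/8) = 15 · 55 = 825
  d = 10: σ(10) · Id(440/10) = 18 · 44 = 792
  d = 11: σ(11) · Id(440/11) = 12 · 40 = 480
  d = 20: σ(20) · Id(440/20) = 42 · 22 = 924
  d = 22: σ(22) · Id(440/22) = 36 · 20 = 720
  d = 40: σ(40) · Id(440/40) = 90 · 11 = 990
  d = 44: σ(44) · Id(440/44) = 84 · 10 = 840
  d = 55: σ(55) · Id(440/55) = 72 · 8 = 576
  d = 88: σ(88) · Id(440/88) = 180 · 5 = 900
  d = 110: σ(110) · Id(440/110) = 216 · 4 = 864
  d = 220: σ(220) · Id(440/220) = 504 · 2 = 1008
  d = 440: σ(440) · Id(440/440) = 1080 · 1 = 1080
Summing: (σ * Id)(440) = 440 + 660 + 770 + 528 + 825 + 792 + 480 + 924 + 720 + 990 + 840 + 576 + 900 + 864 + 1008 + 1080 = 12397.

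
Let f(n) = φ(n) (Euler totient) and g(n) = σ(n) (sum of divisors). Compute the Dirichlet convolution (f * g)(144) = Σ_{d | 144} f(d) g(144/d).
(φ * σ)(144) = 2160

Divisors of 144: [1, 2, 3, 4, 6, 8, 9, 12, 16, 18, 24, 36, 48, 72, 144]. For each d | 144:
  d = 1: φ(1) · σ(144/1) = 1 · 403 = 403
  d = 2: φ(2) · σ(144/2) = 1 · 195 = 195
  d = 3: φ(3) · σ(144/3) = 2 · 124 = 248
  d = 4: φ(4) · σ(144/4) = 2 · 91 = 182
  d = 6: φ(6) · σ(144/6) = 2 · 60 = 120
  d = 8: φ(8) · σ(144/8) = 4 · 39 = 156
  d = 9: φ(9) · σ(144/9) = 6 · 31 = 186
  d = 12: φ(12) · σ(144/12) = 4 · 28 = 112
  d = 16: φ(16) · σ(144/16) = 8 · 13 = 104
  d = 18: φ(18) · σ(144/18) = 6 · 15 = 90
  d = 24: φ(24) · σ(144/24) = 8 · 12 = 96
  d = 36: φ(36) · σ(144/36) = 12 · 7 = 84
  d = 48: φ(48) · σ(144/48) = 16 · 4 = 64
  d = 72: φ(72) · σ(144/72) = 24 · 3 = 72
  d = 144: φ(144) · σ(144/144) = 48 · 1 = 48
Summing: (φ * σ)(144) = 403 + 195 + 248 + 182 + 120 + 156 + 186 + 112 + 104 + 90 + 96 + 84 + 64 + 72 + 48 = 2160.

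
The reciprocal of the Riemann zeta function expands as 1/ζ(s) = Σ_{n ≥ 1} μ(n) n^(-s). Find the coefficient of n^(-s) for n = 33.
μ(33) = 1

Factor n = 33 = 3 · 11. μ(n) = 0 if any exponent ≥ 2 (not squarefree); otherwise μ(n) = (−1)^{ω(n)} where ω(n) is the number of distinct prime factors. Applying: μ(33) = 1.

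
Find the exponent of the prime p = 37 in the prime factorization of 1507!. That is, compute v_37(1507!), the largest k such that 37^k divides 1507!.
v_37(1507!) = 41

Legendre's formula: v_p(n!) = Σ_{k ≥ 1} ⌊n / p^k⌋. For p = 37, n = 1507, the terms are:
  ⌊1507/37^1⌋ = ⌊1507/37⌋ = 40
  ⌊1507/37^2⌋ = ⌊1507/1369⌋ = 1
(the next term ⌊1507/37^3⌋ = 0, terminating the sum). Summing: v_37(1507!) = 40 + 1 = 41.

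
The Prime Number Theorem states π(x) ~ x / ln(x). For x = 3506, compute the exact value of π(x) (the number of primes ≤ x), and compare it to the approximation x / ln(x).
π(3506) = 489;  x/ln(x) ≈ 429.54;  relative error ≈ 12.16%.

Directly count primes up to 3506: π(3506) = 489. The PNT approximation gives 3506/ln(3506) ≈ 3506/8.16223 ≈ 429.54. Relative error (π(x) − x/ln(x)) / π(x) ≈ 12.16%; the approximation is known to undercount slightly (Li(x) is a better estimate).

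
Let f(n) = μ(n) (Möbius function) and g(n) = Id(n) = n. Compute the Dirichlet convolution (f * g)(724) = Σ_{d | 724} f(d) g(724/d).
(μ * Id)(724) = 360

Divisors of 724: [1, 2, 4, 181, 362, 724]. For each d | 724:
  d = 1: μ(1) · Id(724/1) = 1 · 724 = 724
  d = 2: μ(2) · Id(724/2) = -1 · 362 = -362
  d = 4: μ(4) · Id(724/4) = 0 · 181 = 0
  d = 181: μ(181) · Id(724/181) = -1 · 4 = -4
  d = 362: μ(362) · Id(724/362) = 1 · 2 = 2
  d = 724: μ(724) · Id(724/724) = 0 · 1 = 0
Summing: (μ * Id)(724) = 724 + -362 + 0 + -4 + 2 + 0 = 360.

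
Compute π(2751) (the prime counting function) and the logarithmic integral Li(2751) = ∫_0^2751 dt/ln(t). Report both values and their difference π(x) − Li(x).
π(2751) = 401;  Li(2751) ≈ 411.49;  π(x) − Li(x) ≈ -10.49.

Direct count of primes ≤ 2751 gives π(2751) = 401. Numerical evaluation of the logarithmic integral gives Li(2751) ≈ 411.49. The difference π(x) − Li(x) ≈ -10.49 is typically negative for small/moderate x (Li(x) overestimates), though Littlewood's theorem shows this sign changes infinitely often.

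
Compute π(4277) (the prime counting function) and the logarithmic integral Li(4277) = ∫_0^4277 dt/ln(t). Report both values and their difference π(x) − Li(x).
π(4277) = 587;  Li(4277) ≈ 598.63;  π(x) − Li(x) ≈ -11.63.

Direct count of primes ≤ 4277 gives π(4277) = 587. Numerical evaluation of the logarithmic integral gives Li(4277) ≈ 598.63. The difference π(x) − Li(x) ≈ -11.63 is typically negative for small/moderate x (Li(x) overestimates), though Littlewood's theorem shows this sign changes infinitely often.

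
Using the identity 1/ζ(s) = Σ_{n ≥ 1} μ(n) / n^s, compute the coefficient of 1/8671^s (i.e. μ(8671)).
μ(8671) = -1

Factor n = 8671 = 13 · 23 · 29. μ(n) = 0 if any exponent ≥ 2 (not squarefree); otherwise μ(n) = (−1)^{ω(n)} where ω(n) is the number of distinct prime factors. Applying: μ(8671) = -1.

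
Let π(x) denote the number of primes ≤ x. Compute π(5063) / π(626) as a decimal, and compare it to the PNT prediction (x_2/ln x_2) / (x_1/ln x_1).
π(5063)/π(626) = 677/114 ≈ 5.9386;  PNT prediction ≈ 6.1058.

π(626) = 114 and π(5063) = 677, so π(5063)/π(626) ≈ 5.9386. The PNT-predicted ratio is (5063/ln(5063)) / (626/ln(626)) ≈ 6.1058. The two agree to within a few percent, as expected.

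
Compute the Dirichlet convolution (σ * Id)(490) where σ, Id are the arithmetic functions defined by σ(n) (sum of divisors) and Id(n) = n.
(σ * Id)(490) = 8910

Divisors of 490: [1, 2, 5, 7, 10, 14, 35, 49, 70, 98, 245, 490]. For each d | 490:
  d = 1: σ(1) · Id(490/1) = 1 · 490 = 490
  d = 2: σ(2) · Id(490/2) = 3 · 245 = 735
  d = 5: σ(5) · Id(490/5) = 6 · 98 = 588
  d = 7: σ(7) · Id(490/7) = 8 · 70 = 560
  d = 10: σ(10) · Id(490/10) = 18 · 49 = 882
  d = 14: σ(14) · Id(490/14) = 24 · 35 = 840
  d = 35: σ(35) · Id(490/35) = 48 · 14 = 672
  d = 49: σ(49) · Id(490/49) = 57 · 10 = 570
  d = 70: σ(70) · Id(490/70) = 144 · 7 = 1008
  d = 98: σ(98) · Id(490/98) = 171 · 5 = 855
  d = 245: σ(245) · Id(490/245) = 342 · 2 = 684
  d = 490: σ(490) · Id(490/490) = 1026 · 1 = 1026
Summing: (σ * Id)(490) = 490 + 735 + 588 + 560 + 882 + 840 + 672 + 570 + 1008 + 855 + 684 + 1026 = 8910.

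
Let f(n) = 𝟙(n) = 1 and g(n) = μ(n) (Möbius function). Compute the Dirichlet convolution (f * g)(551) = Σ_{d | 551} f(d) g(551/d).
(𝟙 * μ)(551) = 0

Divisors of 551: [1, 19, 29, 551]. For each d | 551:
  d = 1: 𝟙(1) · μ(551/1) = 1 · 1 = 1
  d = 19: 𝟙(19) · μ(551/19) = 1 · -1 = -1
  d = 29: 𝟙(29) · μ(551/29) = 1 · -1 = -1
  d = 551: 𝟙(551) · μ(551/551) = 1 · 1 = 1
Summing: (𝟙 * μ)(551) = 1 + -1 + -1 + 1 = 0.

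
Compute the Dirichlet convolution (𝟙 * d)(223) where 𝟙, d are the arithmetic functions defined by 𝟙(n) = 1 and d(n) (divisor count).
(𝟙 * d)(223) = 3

Divisors of 223: [1, 223]. For each d | 223:
  d = 1: 𝟙(1) · d(223/1) = 1 · 2 = 2
  d = 223: 𝟙(223) · d(223/223) = 1 · 1 = 1
Summing: (𝟙 * d)(223) = 2 + 1 = 3.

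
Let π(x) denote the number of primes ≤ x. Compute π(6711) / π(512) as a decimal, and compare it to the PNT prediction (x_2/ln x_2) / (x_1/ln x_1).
π(6711)/π(512) = 866/97 ≈ 8.9278;  PNT prediction ≈ 9.2797.

π(512) = 97 and π(6711) = 866, so π(6711)/π(512) ≈ 8.9278. The PNT-predicted ratio is (6711/ln(6711)) / (512/ln(512)) ≈ 9.2797. The two agree to within a few percent, as expected.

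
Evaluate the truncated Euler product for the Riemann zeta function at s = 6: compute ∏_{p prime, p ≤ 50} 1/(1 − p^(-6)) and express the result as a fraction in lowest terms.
∏ = 739922824862544451640166694180680765476614483998462834502498139791315/727309058868145310276350820375862045292293308126790710400267935809536

The primes p ≤ 50 are [2, 3, 5, 7, 11, 13, 17, 19, 23, 29, 31, 37, 41, 43, 47]. For each prime, (1 − 1/p^6)^(-1) = p^6 / (p^6 − 1). The product is (1 − 1/2^6)^(-1), (1 − 1/3^6)^(-1), (1 − 1/5^6)^(-1), (1 − 1/7^6)^(-1), (1 − 1/11^6)^(-1), (1 − 1/13^6)^(-1), (1 − 1/17^6)^(-1), (1 − 1/19^6)^(-1), (1 − 1/23^6)^(-1), (1 − 1/29^6)^(-1), (1 − 1/31^6)^(-1), (1 − 1/37^6)^(-1), (1 − 1/41^6)^(-1), (1 − 1/43^6)^(-1), (1 − 1/47^6)^(-1) = ∏ p^6 / (p^6 − 1) = 739922824862544451640166694180680765476614483998462834502498139791315/727309058868145310276350820375862045292293308126790710400267935809536.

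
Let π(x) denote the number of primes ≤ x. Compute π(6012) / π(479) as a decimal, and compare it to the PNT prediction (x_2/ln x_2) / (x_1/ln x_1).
π(6012)/π(479) = 785/92 ≈ 8.5326;  PNT prediction ≈ 8.9021.

π(479) = 92 and π(6012) = 785, so π(6012)/π(479) ≈ 8.5326. The PNT-predicted ratio is (6012/ln(6012)) / (479/ln(479)) ≈ 8.9021. The two agree to within a few percent, as expected.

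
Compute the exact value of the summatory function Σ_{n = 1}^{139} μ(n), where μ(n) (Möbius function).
Σ_{n ≤ 139} μ(n) = -4

Compute μ(n) for each 1 ≤ n ≤ 139: μ(1) = 1, μ(2) = -1, μ(3) = -1, μ(4) = 0, μ(5) = -1, μ(6) = 1, μ(7) = -1, μ(8) = 0, μ(9) = 0, μ(10) = 1, μ(11) = -1, μ(12) = 0, μ(13) = -1, μ(14) = 1, μ(15) = 1, μ(16) = 0, μ(17) = -1, μ(18) = 0, μ(19) = -1, μ(20) = 0, μ(21) = 1, μ(22) = 1, μ(23) = -1, μ(24) = 0, μ(25) = 0, μ(26) = 1, μ(27) = 0, μ(28) = 0, μ(29) = -1, μ(30) = -1, μ(31) = -1, μ(32) = 0, μ(33) = 1, μ(34) = 1, μ(35) = 1, μ(36) = 0, μ(37) = -1, μ(38) = 1, μ(39) = 1, μ(40) = 0, μ(41) = -1, μ(42) = -1, μ(43) = -1, μ(44) = 0, μ(45) = 0, μ(46) = 1, μ(47) = -1, μ(48) = 0, μ(49) = 0, μ(50) = 0, μ(51) = 1, μ(52) = 0, μ(53) = -1, μ(54) = 0, μ(55) = 1, μ(56) = 0, μ(57) = 1, μ(58) = 1, μ(59) = -1, μ(60) = 0, μ(61) = -1, μ(62) = 1, μ(63) = 0, μ(64) = 0, μ(65) = 1, μ(66) = -1, μ(67) = -1, μ(68) = 0, μ(69) = 1, μ(70) = -1, μ(71) = -1, μ(72) = 0, μ(73) = -1, μ(74) = 1, μ(75) = 0, μ(76) = 0, μ(77) = 1, μ(78) = -1, μ(79) = -1, μ(80) = 0, μ(81) = 0, μ(82) = 1, μ(83) = -1, μ(84) = 0, μ(85) = 1, μ(86) = 1, μ(87) = 1, μ(88) = 0, μ(89) = -1, μ(90) = 0, μ(91) = 1, μ(92) = 0, μ(93) = 1, μ(94) = 1, μ(95) = 1, μ(96) = 0, μ(97) = -1, μ(98) = 0, μ(99) = 0, μ(100) = 0, μ(101) = -1, μ(102) = -1, μ(103) = -1, μ(104) = 0, μ(105) = -1, μ(106) = 1, μ(107) = -1, μ(108) = 0, μ(109) = -1, μ(110) = -1, μ(111) = 1, μ(112) = 0, μ(113) = -1, μ(114) = -1, μ(115) = 1, μ(116) = 0, μ(117) = 0, μ(118) = 1, μ(119) = 1, μ(120) = 0, μ(121) = 0, μ(122) = 1, μ(123) = 1, μ(124) = 0, μ(125) = 0, μ(126) = 0, μ(127) = -1, μ(128) = 0, μ(129) = 1, μ(130) = -1, μ(131) = -1, μ(132) = 0, μ(133) = 1, μ(134) = 1, μ(135) = 0, μ(136) = 0, μ(137) = -1, μ(138) = -1, μ(139) = -1. Summing all 139 values: -4. (Mertens function M(x) = Σ_{n ≤ x} μ(n); on average M(x) should be small (PNT ⟺ M(x) = o(x)).)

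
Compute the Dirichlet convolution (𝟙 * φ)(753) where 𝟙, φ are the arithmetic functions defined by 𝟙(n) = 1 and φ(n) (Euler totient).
(𝟙 * φ)(753) = 753

Divisors of 753: [1, 3, 251, 753]. For each d | 753:
  d = 1: 𝟙(1) · φ(753/1) = 1 · 500 = 500
  d = 3: 𝟙(3) · φ(753/3) = 1 · 250 = 250
  d = 251: 𝟙(251) · φ(753/251) = 1 · 2 = 2
  d = 753: 𝟙(753) · φ(753/753) = 1 · 1 = 1
Summing: (𝟙 * φ)(753) = 500 + 250 + 2 + 1 = 753.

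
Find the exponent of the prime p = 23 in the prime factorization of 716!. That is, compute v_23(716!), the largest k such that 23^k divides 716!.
v_23(716!) = 32

Legendre's formula: v_p(n!) = Σ_{k ≥ 1} ⌊n / p^k⌋. For p = 23, n = 716, the terms are:
  ⌊716/23^1⌋ = ⌊716/23⌋ = 31
  ⌊716/23^2⌋ = ⌊716/529⌋ = 1
(the next term ⌊716/23^3⌋ = 0, terminating the sum). Summing: v_23(716!) = 31 + 1 = 32.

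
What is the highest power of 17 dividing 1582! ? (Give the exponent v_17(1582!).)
v_17(1582!) = 98

Legendre's formula: v_p(n!) = Σ_{k ≥ 1} ⌊n / p^k⌋. For p = 17, n = 1582, the terms are:
  ⌊1582/17^1⌋ = ⌊1582/17⌋ = 93
  ⌊1582/17^2⌋ = ⌊1582/289⌋ = 5
(the next term ⌊1582/17^3⌋ = 0, terminating the sum). Summing: v_17(1582!) = 93 + 5 = 98.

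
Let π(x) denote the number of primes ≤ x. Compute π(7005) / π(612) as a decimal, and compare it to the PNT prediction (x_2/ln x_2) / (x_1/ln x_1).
π(7005)/π(612) = 901/111 ≈ 8.1171;  PNT prediction ≈ 8.2949.

π(612) = 111 and π(7005) = 901, so π(7005)/π(612) ≈ 8.1171. The PNT-predicted ratio is (7005/ln(7005)) / (612/ln(612)) ≈ 8.2949. The two agree to within a few percent, as expected.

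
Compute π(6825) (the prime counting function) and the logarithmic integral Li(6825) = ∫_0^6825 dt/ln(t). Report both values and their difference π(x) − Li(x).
π(6825) = 877;  Li(6825) ≈ 894.54;  π(x) − Li(x) ≈ -17.54.

Direct count of primes ≤ 6825 gives π(6825) = 877. Numerical evaluation of the logarithmic integral gives Li(6825) ≈ 894.54. The difference π(x) − Li(x) ≈ -17.54 is typically negative for small/moderate x (Li(x) overestimates), though Littlewood's theorem shows this sign changes infinitely often.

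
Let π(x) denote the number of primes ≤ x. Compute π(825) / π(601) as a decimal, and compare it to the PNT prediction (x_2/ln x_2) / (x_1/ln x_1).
π(825)/π(601) = 143/110 ≈ 1.3000;  PNT prediction ≈ 1.3080.

π(601) = 110 and π(825) = 143, so π(825)/π(601) ≈ 1.3000. The PNT-predicted ratio is (825/ln(825)) / (601/ln(601)) ≈ 1.3080. The two agree to within a few percent, as expected.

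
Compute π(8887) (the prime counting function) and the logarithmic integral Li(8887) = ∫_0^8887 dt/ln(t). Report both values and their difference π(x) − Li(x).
π(8887) = 1107;  Li(8887) ≈ 1124.53;  π(x) − Li(x) ≈ -17.53.

Direct count of primes ≤ 8887 gives π(8887) = 1107. Numerical evaluation of the logarithmic integral gives Li(8887) ≈ 1124.53. The difference π(x) − Li(x) ≈ -17.53 is typically negative for small/moderate x (Li(x) overestimates), though Littlewood's theorem shows this sign changes infinitely often.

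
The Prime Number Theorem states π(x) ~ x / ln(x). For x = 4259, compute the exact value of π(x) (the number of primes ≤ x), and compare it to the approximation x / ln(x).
π(4259) = 584;  x/ln(x) ≈ 509.65;  relative error ≈ 12.73%.

Directly count primes up to 4259: π(4259) = 584. The PNT approximation gives 4259/ln(4259) ≈ 4259/8.35679 ≈ 509.65. Relative error (π(x) − x/ln(x)) / π(x) ≈ 12.73%; the approximation is known to undercount slightly (Li(x) is a better estimate).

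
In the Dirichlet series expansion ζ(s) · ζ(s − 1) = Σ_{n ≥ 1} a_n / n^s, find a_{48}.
σ(48) = 124

In the product (Σ m^0/m^s)(Σ k / k^s) = Σ (Σ_{d | n} d) / n^s, the coefficient of 1/n^s is σ(n) = Σ_{d | n} d. For n = 48, divisors are [1, 2, 3, 4, 6, 8, 12, 16, 24, 48]; summing: σ(48) = 124.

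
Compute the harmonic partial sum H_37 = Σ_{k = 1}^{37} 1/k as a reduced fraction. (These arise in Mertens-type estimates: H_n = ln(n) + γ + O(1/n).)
H_37 = 2040798836801833/485721041551200

Direct summation: H_37 = 1 + 1/2 + ... + 1/37. The least common denominator is lcm(1, ..., 37) = 5342931457063200; over this denominator the numerator is 5342931457063200 + 2671465728531600 + 1780977152354400 + 1335732864265800 + 1068586291412640 + 890488576177200 + 763275922437600 + 667866432132900 + 593659050784800 + 534293145706320 + 485721041551200 + 445244288088600 + 410994727466400 + 381637961218800 + 356195430470880 + 333933216066450 + 314290085709600 + 296829525392400 + 281206918792800 + 267146572853160 + 254425307479200 + 242860520775600 + 232301367698400 + 222622144044300 + 213717258282528 + 205497363733200 + 197886350261600 + 190818980609400 + 184239015760800 + 178097715235440 + 172352627647200 + 166966608033225 + 161907013850400 + 157145042854800 + 152655184487520 + 148414762696200 + 144403552893600 = 22448787204820163, so H_37 = 22448787204820163/5342931457063200; reducing by gcd(22448787204820163, 5342931457063200) = 11 gives 2040798836801833/485721041551200 ≈ 4.20159. (The PNT-adjacent estimate ln(37) + γ ≈ 4.18813 matches within O(1/n).)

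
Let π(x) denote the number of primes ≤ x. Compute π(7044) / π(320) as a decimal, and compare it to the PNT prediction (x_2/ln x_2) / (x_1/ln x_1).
π(7044)/π(320) = 906/66 ≈ 13.7273;  PNT prediction ≈ 14.3314.

π(320) = 66 and π(7044) = 906, so π(7044)/π(320) ≈ 13.7273. The PNT-predicted ratio is (7044/ln(7044)) / (320/ln(320)) ≈ 14.3314. The two agree to within a few percent, as expected.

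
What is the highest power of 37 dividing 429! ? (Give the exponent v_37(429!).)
v_37(429!) = 11

Legendre's formula: v_p(n!) = Σ_{k ≥ 1} ⌊n / p^k⌋. For p = 37, n = 429, the terms are:
  ⌊429/37^1⌋ = ⌊429/37⌋ = 11
(the next term ⌊429/37^2⌋ = 0, terminating the sum). Summing: v_37(429!) = 11 = 11.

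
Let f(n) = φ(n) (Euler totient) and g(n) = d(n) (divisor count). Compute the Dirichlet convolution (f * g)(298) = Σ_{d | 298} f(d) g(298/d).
(φ * d)(298) = 450

Divisors of 298: [1, 2, 149, 298]. For each d | 298:
  d = 1: φ(1) · d(298/1) = 1 · 4 = 4
  d = 2: φ(2) · d(298/2) = 1 · 2 = 2
  d = 149: φ(149) · d(298/149) = 148 · 2 = 296
  d = 298: φ(298) · d(298/298) = 148 · 1 = 148
Summing: (φ * d)(298) = 4 + 2 + 296 + 148 = 450.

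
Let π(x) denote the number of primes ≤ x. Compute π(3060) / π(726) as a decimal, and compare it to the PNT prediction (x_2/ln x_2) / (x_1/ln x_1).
π(3060)/π(726) = 437/128 ≈ 3.4141;  PNT prediction ≈ 3.4594.

π(726) = 128 and π(3060) = 437, so π(3060)/π(726) ≈ 3.4141. The PNT-predicted ratio is (3060/ln(3060)) / (726/ln(726)) ≈ 3.4594. The two agree to within a few percent, as expected.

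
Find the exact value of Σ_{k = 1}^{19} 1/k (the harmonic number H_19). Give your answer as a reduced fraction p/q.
H_19 = 275295799/77597520

Direct summation: H_19 = 1 + 1/2 + ... + 1/19. The least common denominator is lcm(1, ..., 19) = 232792560; over this denominator the numerator is 232792560 + 116396280 + 77597520 + 58198140 + 46558512 + 38798760 + 33256080 + 29099070 + 25865840 + 23279256 + 21162960 + 19399380 + 17907120 + 16628040 + 15519504 + 14549535 + 13693680 + 12932920 + 12252240 = 825887397, so H_19 = 825887397/232792560; reducing by gcd(825887397, 232792560) = 3 gives 275295799/77597520 ≈ 3.54774. (The PNT-adjacent estimate ln(19) + γ ≈ 3.52165 matches within O(1/n).)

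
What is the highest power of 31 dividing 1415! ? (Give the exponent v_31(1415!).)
v_31(1415!) = 46

Legendre's formula: v_p(n!) = Σ_{k ≥ 1} ⌊n / p^k⌋. For p = 31, n = 1415, the terms are:
  ⌊1415/31^1⌋ = ⌊1415/31⌋ = 45
  ⌊1415/31^2⌋ = ⌊1415/961⌋ = 1
(the next term ⌊1415/31^3⌋ = 0, terminating the sum). Summing: v_31(1415!) = 45 + 1 = 46.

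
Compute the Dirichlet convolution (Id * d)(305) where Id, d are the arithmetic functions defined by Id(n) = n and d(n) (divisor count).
(Id * d)(305) = 441

Divisors of 305: [1, 5, 61, 305]. For each d | 305:
  d = 1: Id(1) · d(305/1) = 1 · 4 = 4
  d = 5: Id(5) · d(305/5) = 5 · 2 = 10
  d = 61: Id(61) · d(305/61) = 61 · 2 = 122
  d = 305: Id(305) · d(305/305) = 305 · 1 = 305
Summing: (Id * d)(305) = 4 + 10 + 122 + 305 = 441.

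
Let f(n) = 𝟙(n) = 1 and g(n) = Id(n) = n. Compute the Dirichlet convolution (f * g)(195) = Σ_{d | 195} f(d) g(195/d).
(𝟙 * Id)(195) = 336

Divisors of 195: [1, 3, 5, 13, 15, 39, 65, 195]. For each d | 195:
  d = 1: 𝟙(1) · Id(195/1) = 1 · 195 = 195
  d = 3: 𝟙(3) · Id(195/3) = 1 · 65 = 65
  d = 5: 𝟙(5) · Id(195/5) = 1 · 39 = 39
  d = 13: 𝟙(13) · Id(195/13) = 1 · 15 = 15
  d = 15: 𝟙(15) · Id(195/15) = 1 · 13 = 13
  d = 39: 𝟙(39) · Id(195/39) = 1 · 5 = 5
  d = 65: 𝟙(65) · Id(195/65) = 1 · 3 = 3
  d = 195: 𝟙(195) · Id(195/195) = 1 · 1 = 1
Summing: (𝟙 * Id)(195) = 195 + 65 + 39 + 15 + 13 + 5 + 3 + 1 = 336.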